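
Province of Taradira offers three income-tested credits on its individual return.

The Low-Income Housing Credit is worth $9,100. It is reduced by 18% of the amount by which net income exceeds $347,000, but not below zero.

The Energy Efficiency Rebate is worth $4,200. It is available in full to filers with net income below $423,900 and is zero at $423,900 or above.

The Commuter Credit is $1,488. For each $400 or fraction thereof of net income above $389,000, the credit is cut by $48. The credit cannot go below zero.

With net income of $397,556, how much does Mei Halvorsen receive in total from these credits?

$4,632

Low-Income Housing Credit: 18% of the $50,556 excess over $347,000 is $9,100.08 ≥ base, so the credit is $0.
Energy Efficiency Rebate: $397,556 is below the $423,900 cutoff, so the full $4,200 applies.
Commuter Credit: income exceeds $389,000 by $8,556, which is 22 full-or-partial $400 increments; reduction = 22 × $48 = $1,056, leaving $432.
Total: $0 + $4,200 + $432 = $4,632.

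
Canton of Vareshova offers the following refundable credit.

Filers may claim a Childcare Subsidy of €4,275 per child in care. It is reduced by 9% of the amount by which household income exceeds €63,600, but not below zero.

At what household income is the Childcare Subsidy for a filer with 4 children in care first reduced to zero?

Full credit = 4 × €4,275 = €17,100.
The credit falls by 9% of each euro above €63,600, so it reaches zero when the excess is €17,100 / 9% = €190,000: income = €63,600 + €190,000 = €253,600.

€253,600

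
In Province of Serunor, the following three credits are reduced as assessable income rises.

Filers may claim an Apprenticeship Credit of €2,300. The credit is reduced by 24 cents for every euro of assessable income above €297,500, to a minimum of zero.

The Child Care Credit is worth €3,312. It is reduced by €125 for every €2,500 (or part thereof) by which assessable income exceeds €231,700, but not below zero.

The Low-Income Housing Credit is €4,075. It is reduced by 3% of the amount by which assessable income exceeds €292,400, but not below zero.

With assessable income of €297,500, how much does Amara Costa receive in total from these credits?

€6,222

Apprenticeship Credit: €297,500 is at or below the €297,500 threshold, so the full €2,300 applies.
Child Care Credit: income exceeds €231,700 by €65,800 → 27 increments × €125 = €3,375 ≥ base, so the credit is €0.
Low-Income Housing Credit: 3% of the €5,100 excess over €292,400 is €153; credit = €4,075 − €153 = €3,922.
Total: €2,300 + €0 + €3,922 = €6,222.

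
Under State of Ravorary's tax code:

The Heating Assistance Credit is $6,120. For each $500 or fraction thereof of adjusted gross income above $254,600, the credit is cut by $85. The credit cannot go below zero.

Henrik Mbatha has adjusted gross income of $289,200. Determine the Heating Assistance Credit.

Heating Assistance Credit: income exceeds $254,600 by $34,600, which is 70 full-or-partial $500 increments; reduction = 70 × $85 = $5,950, leaving $170.

$170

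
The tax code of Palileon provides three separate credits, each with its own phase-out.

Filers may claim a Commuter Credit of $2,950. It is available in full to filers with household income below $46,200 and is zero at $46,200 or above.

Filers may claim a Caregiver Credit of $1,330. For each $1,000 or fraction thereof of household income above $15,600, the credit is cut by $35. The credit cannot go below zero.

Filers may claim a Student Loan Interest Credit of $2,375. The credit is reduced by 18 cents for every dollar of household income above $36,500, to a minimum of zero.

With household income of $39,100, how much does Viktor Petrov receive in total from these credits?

$5,347

Commuter Credit: $39,100 is below the $46,200 cutoff, so the full $2,950 applies.
Caregiver Credit: income exceeds $15,600 by $23,500, which is 24 full-or-partial $1,000 increments; reduction = 24 × $35 = $840, leaving $490.
Student Loan Interest Credit: 18% of the $2,600 excess over $36,500 is $468; credit = $2,375 − $468 = $1,907.
Total: $2,950 + $490 + $1,907 = $5,347.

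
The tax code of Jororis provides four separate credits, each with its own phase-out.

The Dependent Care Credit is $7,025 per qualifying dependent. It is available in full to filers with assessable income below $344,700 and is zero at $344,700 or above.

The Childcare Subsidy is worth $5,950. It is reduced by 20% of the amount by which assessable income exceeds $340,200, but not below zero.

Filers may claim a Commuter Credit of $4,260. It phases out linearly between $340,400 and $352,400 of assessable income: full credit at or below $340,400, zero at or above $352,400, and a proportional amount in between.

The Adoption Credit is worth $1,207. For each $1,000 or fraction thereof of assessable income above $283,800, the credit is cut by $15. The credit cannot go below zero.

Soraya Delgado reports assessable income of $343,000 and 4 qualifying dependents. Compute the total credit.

Dependent Care Credit: base = 4 × $7,025 = $28,100. $343,000 is below the $344,700 cutoff, so the full $28,100 applies.
Childcare Subsidy: 20% of the $2,800 excess over $340,200 is $560; credit = $5,950 − $560 = $5,390.
Commuter Credit: $343,000 is $2,600 into a $12,000 phase-out range, leaving 9,400/12,000 of the credit: $4,260 × 9,400/12,000 = $3,337.
Adoption Credit: income exceeds $283,800 by $59,200, which is 60 full-or-partial $1,000 increments; reduction = 60 × $15 = $900, leaving $307.
Total: $28,100 + $5,390 + $3,337 + $307 = $37,134.

$37,134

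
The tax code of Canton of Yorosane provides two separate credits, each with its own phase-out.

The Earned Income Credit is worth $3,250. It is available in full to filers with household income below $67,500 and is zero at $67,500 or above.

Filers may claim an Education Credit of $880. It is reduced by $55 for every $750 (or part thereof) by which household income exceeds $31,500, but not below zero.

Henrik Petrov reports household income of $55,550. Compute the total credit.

$3,250

Earned Income Credit: $55,550 is below the $67,500 cutoff, so the full $3,250 applies.
Education Credit: income exceeds $31,500 by $24,050 → 33 increments × $55 = $1,815 ≥ base, so the credit is $0.
Total: $3,250 + $0 = $3,250.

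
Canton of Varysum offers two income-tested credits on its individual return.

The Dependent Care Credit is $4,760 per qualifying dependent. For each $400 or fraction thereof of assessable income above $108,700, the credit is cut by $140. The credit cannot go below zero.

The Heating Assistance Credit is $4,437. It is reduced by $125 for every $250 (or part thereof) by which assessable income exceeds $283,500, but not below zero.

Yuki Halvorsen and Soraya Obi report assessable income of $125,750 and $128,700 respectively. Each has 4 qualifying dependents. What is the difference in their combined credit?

Yuki ($125,750): Dependent Care Credit: base = 4 × $4,760 = $19,040. income exceeds $108,700 by $17,050, which is 43 full-or-partial $400 increments; reduction = 43 × $140 = $6,020, leaving $13,020. Heating Assistance Credit: $125,750 is at or below the $283,500 threshold, so the full $4,437 applies. total $13,020 + $4,437 = $17,457
Soraya ($128,700): Dependent Care Credit: base = 4 × $4,760 = $19,040. income exceeds $108,700 by $20,000, which is 50 full-or-partial $400 increments; reduction = 50 × $140 = $7,000, leaving $12,040. Heating Assistance Credit: $128,700 is at or below the $283,500 threshold, so the full $4,437 applies. total $12,040 + $4,437 = $16,477
Difference: |$17,457 − $16,477| = $980.

$980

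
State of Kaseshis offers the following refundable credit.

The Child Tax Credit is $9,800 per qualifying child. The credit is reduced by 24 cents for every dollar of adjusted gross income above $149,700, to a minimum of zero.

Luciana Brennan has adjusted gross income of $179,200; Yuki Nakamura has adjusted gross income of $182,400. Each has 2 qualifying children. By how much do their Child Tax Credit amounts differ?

$768

Luciana ($179,200): Child Tax Credit: base = 2 × $9,800 = $19,600. 24% of the $29,500 excess over $149,700 is $7,080; credit = $19,600 − $7,080 = $12,520.
Yuki ($182,400): Child Tax Credit: base = 2 × $9,800 = $19,600. 24% of the $32,700 excess over $149,700 is $7,848; credit = $19,600 − $7,848 = $11,752.
Difference: |$12,520 − $11,752| = $768.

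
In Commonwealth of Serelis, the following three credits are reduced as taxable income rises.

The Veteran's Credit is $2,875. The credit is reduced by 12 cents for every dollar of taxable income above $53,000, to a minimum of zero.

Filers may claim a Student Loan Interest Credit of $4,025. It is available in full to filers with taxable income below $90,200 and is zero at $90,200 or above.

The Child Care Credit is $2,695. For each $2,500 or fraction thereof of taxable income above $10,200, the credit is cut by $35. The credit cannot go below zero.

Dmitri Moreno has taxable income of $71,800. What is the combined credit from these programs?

$6,464

Veteran's Credit: 12% of the $18,800 excess over $53,000 is $2,256; credit = $2,875 − $2,256 = $619.
Student Loan Interest Credit: $71,800 is below the $90,200 cutoff, so the full $4,025 applies.
Child Care Credit: income exceeds $10,200 by $61,600, which is 25 full-or-partial $2,500 increments; reduction = 25 × $35 = $875, leaving $1,820.
Total: $619 + $4,025 + $1,820 = $6,464.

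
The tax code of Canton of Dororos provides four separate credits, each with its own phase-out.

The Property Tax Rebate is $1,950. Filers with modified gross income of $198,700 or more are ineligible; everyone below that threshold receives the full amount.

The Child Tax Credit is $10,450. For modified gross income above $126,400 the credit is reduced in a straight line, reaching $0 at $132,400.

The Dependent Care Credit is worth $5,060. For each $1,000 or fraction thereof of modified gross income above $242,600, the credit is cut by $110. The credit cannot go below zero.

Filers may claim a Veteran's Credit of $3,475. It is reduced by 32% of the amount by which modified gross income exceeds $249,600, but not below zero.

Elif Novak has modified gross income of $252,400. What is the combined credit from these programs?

$6,539

Property Tax Rebate: $252,400 meets or exceeds the $198,700 cutoff, so the credit is $0.
Child Tax Credit: $252,400 is at or above $132,400, so the credit is $0.
Dependent Care Credit: income exceeds $242,600 by $9,800, which is 10 full-or-partial $1,000 increments; reduction = 10 × $110 = $1,100, leaving $3,960.
Veteran's Credit: 32% of the $2,800 excess over $249,600 is $896; credit = $3,475 − $896 = $2,579.
Total: $0 + $0 + $3,960 + $2,579 = $6,539.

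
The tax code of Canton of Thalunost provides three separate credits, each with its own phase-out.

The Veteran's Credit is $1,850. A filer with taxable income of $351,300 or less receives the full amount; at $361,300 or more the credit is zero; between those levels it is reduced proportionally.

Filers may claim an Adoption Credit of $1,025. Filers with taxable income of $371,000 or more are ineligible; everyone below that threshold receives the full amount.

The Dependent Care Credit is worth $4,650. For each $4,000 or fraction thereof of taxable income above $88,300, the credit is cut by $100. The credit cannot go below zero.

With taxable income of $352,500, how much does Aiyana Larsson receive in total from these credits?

Veteran's Credit: $352,500 is $1,200 into a $10,000 phase-out range, leaving 8,800/10,000 of the credit: $1,850 × 8,800/10,000 = $1,628.
Adoption Credit: $352,500 is below the $371,000 cutoff, so the full $1,025 applies.
Dependent Care Credit: income exceeds $88,300 by $264,200 → 67 increments × $100 = $6,700 ≥ base, so the credit is $0.
Total: $1,628 + $1,025 + $0 = $2,653.

$2,653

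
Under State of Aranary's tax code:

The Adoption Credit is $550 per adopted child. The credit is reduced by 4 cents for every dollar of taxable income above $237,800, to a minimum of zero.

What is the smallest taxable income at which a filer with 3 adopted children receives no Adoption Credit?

Full credit = 3 × $550 = $1,650.
The credit falls by 4% of each dollar above $237,800, so it reaches zero when the excess is $1,650 / 4% = $41,250: income = $237,800 + $41,250 = $279,050.

$279,050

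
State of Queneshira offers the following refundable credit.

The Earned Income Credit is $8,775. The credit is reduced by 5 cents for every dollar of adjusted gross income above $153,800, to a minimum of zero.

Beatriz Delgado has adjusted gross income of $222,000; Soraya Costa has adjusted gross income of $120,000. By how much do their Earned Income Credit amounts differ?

Beatriz ($222,000): Earned Income Credit: 5% of the $68,200 excess over $153,800 is $3,410; credit = $8,775 − $3,410 = $5,365.
Soraya ($120,000): Earned Income Credit: $120,000 is at or below the $153,800 threshold, so the full $8,775 applies.
Difference: |$5,365 − $8,775| = $3,410.

$3,410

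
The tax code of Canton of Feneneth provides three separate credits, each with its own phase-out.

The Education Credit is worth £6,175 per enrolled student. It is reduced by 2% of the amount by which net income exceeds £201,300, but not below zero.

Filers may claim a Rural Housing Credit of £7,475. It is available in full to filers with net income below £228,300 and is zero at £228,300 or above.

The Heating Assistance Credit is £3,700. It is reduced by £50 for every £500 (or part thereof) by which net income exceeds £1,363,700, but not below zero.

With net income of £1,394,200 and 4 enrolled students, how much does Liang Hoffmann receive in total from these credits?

£1,492

Education Credit: base = 4 × £6,175 = £24,700. 2% of the £1,192,900 excess over £201,300 is £23,858; credit = £24,700 − £23,858 = £842.
Rural Housing Credit: £1,394,200 meets or exceeds the £228,300 cutoff, so the credit is £0.
Heating Assistance Credit: income exceeds £1,363,700 by £30,500, which is 61 full-or-partial £500 increments; reduction = 61 × £50 = £3,050, leaving £650.
Total: £842 + £0 + £650 = £1,492.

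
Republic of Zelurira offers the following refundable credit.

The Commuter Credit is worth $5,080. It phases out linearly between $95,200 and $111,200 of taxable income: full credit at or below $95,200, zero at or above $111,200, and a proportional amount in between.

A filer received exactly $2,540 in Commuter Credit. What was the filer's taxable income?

$103,200

$2,540 is 2,540/5,080 of the full $5,080, so 2,540/5,080 of the $16,000 range has been used: income = $95,200 + $16,000 × 2,540/5,080 = $103,200.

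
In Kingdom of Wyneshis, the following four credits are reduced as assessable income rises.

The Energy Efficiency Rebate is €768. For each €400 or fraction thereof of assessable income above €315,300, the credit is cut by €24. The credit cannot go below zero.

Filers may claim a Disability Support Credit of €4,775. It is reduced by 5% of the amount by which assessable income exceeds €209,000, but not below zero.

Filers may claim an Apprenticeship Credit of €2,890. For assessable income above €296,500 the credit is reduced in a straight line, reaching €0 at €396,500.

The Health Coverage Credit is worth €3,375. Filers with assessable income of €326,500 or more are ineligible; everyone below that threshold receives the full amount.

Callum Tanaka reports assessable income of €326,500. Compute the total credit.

€2,119

Energy Efficiency Rebate: income exceeds €315,300 by €11,200, which is 28 full-or-partial €400 increments; reduction = 28 × €24 = €672, leaving €96.
Disability Support Credit: 5% of the €117,500 excess over €209,000 is €5,875 ≥ base, so the credit is €0.
Apprenticeship Credit: €326,500 is €30,000 into a €100,000 phase-out range, leaving 70,000/100,000 of the credit: €2,890 × 70,000/100,000 = €2,023.
Health Coverage Credit: €326,500 meets or exceeds the €326,500 cutoff, so the credit is €0.
Total: €96 + €0 + €2,023 + €0 = €2,119.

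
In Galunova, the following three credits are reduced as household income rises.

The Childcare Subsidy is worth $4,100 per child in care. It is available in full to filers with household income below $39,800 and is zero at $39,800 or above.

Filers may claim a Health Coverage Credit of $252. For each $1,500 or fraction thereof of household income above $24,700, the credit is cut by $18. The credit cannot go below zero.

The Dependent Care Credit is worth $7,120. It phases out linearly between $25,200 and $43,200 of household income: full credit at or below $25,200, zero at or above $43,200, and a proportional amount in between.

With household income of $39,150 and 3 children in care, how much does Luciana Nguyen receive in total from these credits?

$13,974

Childcare Subsidy: base = 3 × $4,100 = $12,300. $39,150 is below the $39,800 cutoff, so the full $12,300 applies.
Health Coverage Credit: income exceeds $24,700 by $14,450, which is 10 full-or-partial $1,500 increments; reduction = 10 × $18 = $180, leaving $72.
Dependent Care Credit: $39,150 is $13,950 into a $18,000 phase-out range, leaving 4,050/18,000 of the credit: $7,120 × 4,050/18,000 = $1,602.
Total: $12,300 + $72 + $1,602 = $13,974.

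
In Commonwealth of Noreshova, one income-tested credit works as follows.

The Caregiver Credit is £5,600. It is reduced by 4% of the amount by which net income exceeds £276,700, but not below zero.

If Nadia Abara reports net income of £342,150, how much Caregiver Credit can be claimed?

£2,982

Caregiver Credit: 4% of the £65,450 excess over £276,700 is £2,618; credit = £5,600 − £2,618 = £2,982.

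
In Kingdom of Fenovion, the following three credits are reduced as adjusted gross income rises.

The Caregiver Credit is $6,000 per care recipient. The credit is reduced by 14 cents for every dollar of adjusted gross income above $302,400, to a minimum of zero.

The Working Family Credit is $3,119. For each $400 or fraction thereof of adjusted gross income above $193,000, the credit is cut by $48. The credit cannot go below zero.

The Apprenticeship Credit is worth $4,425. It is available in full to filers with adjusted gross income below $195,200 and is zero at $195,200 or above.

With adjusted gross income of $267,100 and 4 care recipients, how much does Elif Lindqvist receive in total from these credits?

Caregiver Credit: base = 4 × $6,000 = $24,000. $267,100 is at or below the $302,400 threshold, so the full $24,000 applies.
Working Family Credit: income exceeds $193,000 by $74,100 → 186 increments × $48 = $8,928 ≥ base, so the credit is $0.
Apprenticeship Credit: $267,100 meets or exceeds the $195,200 cutoff, so the credit is $0.
Total: $24,000 + $0 + $0 = $24,000.

$24,000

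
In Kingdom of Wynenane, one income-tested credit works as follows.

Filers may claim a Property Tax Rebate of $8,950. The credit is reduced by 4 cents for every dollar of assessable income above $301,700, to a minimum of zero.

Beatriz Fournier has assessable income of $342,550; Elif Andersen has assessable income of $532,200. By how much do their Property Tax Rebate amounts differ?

$7,316

Beatriz ($342,550): Property Tax Rebate: 4% of the $40,850 excess over $301,700 is $1,634; credit = $8,950 − $1,634 = $7,316.
Elif ($532,200): Property Tax Rebate: 4% of the $230,500 excess over $301,700 is $9,220 ≥ base, so the credit is $0.
Difference: |$7,316 − $0| = $7,316.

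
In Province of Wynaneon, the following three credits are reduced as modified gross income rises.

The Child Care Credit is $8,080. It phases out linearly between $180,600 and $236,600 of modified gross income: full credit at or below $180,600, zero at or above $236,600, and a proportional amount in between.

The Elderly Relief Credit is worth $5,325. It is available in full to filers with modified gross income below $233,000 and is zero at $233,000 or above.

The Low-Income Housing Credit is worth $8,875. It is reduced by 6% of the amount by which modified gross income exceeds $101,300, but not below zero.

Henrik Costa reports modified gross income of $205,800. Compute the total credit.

Child Care Credit: $205,800 is $25,200 into a $56,000 phase-out range, leaving 30,800/56,000 of the credit: $8,080 × 30,800/56,000 = $4,444.
Elderly Relief Credit: $205,800 is below the $233,000 cutoff, so the full $5,325 applies.
Low-Income Housing Credit: 6% of the $104,500 excess over $101,300 is $6,270; credit = $8,875 − $6,270 = $2,605.
Total: $4,444 + $5,325 + $2,605 = $12,374.

$12,374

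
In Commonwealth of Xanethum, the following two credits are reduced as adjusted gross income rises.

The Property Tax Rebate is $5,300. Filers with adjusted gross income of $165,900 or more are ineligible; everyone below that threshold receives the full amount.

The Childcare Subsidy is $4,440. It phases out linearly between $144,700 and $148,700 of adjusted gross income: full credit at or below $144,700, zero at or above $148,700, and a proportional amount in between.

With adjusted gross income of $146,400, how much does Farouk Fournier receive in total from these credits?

$7,853

Property Tax Rebate: $146,400 is below the $165,900 cutoff, so the full $5,300 applies.
Childcare Subsidy: $146,400 is $1,700 into a $4,000 phase-out range, leaving 2,300/4,000 of the credit: $4,440 × 2,300/4,000 = $2,553.
Total: $5,300 + $2,553 = $7,853.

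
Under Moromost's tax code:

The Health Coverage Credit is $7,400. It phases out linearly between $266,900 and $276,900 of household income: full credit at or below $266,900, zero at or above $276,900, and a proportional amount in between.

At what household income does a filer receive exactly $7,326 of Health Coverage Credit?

$7,326 is 7,326/7,400 of the full $7,400, so 74/7,400 of the $10,000 range has been used: income = $266,900 + $10,000 × 74/7,400 = $267,000.

$267,000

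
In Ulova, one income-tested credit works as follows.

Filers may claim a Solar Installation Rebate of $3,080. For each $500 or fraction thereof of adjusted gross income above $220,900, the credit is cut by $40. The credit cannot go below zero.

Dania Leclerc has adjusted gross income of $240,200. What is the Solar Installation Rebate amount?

Solar Installation Rebate: income exceeds $220,900 by $19,300, which is 39 full-or-partial $500 increments; reduction = 39 × $40 = $1,560, leaving $1,520.

$1,520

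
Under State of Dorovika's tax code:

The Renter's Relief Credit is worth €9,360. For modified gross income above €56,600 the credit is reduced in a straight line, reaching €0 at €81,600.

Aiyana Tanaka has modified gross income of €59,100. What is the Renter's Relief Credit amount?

Renter's Relief Credit: €59,100 is €2,500 into a €25,000 phase-out range, leaving 22,500/25,000 of the credit: €9,360 × 22,500/25,000 = €8,424.

€8,424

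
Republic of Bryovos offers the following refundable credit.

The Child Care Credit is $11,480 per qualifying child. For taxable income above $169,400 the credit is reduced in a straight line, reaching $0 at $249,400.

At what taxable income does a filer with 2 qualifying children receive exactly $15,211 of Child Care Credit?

Full credit = 2 × $11,480 = $22,960.
$15,211 is 15,211/22,960 of the full $22,960, so 7,749/22,960 of the $80,000 range has been used: income = $169,400 + $80,000 × 7,749/22,960 = $196,400.

$196,400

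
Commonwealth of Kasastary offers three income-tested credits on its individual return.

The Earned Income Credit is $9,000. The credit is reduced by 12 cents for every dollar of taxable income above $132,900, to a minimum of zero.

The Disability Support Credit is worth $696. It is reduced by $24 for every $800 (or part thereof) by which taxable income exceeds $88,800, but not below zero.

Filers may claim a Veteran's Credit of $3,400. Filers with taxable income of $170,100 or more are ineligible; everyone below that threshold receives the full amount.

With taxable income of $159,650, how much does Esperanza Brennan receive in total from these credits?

Earned Income Credit: 12% of the $26,750 excess over $132,900 is $3,210; credit = $9,000 − $3,210 = $5,790.
Disability Support Credit: income exceeds $88,800 by $70,850 → 89 increments × $24 = $2,136 ≥ base, so the credit is $0.
Veteran's Credit: $159,650 is below the $170,100 cutoff, so the full $3,400 applies.
Total: $5,790 + $0 + $3,400 = $9,190.

$9,190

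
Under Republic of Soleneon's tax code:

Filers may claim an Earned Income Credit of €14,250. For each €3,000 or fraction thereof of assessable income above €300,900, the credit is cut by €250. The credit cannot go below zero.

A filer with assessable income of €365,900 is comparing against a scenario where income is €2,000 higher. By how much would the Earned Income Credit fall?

At €365,900 — income exceeds €300,900 by €65,000, which is 22 full-or-partial €3,000 increments; reduction = 22 × €250 = €5,500, leaving €8,750.
At €367,900 — income exceeds €300,900 by €67,000, which is 23 full-or-partial €3,000 increments; reduction = 23 × €250 = €5,750, leaving €8,500.
Lost: €8,750 − €8,500 = €250.

€250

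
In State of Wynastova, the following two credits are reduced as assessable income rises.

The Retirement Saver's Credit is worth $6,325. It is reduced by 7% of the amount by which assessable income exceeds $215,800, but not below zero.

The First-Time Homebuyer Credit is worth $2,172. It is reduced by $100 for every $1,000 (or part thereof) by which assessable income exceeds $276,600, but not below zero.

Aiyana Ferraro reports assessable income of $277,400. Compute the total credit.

$4,085

Retirement Saver's Credit: 7% of the $61,600 excess over $215,800 is $4,312; credit = $6,325 − $4,312 = $2,013.
First-Time Homebuyer Credit: income exceeds $276,600 by $800, which is 1 full-or-partial $1,000 increment; reduction = 1 × $100 = $100, leaving $2,072.
Total: $2,013 + $2,072 = $4,085.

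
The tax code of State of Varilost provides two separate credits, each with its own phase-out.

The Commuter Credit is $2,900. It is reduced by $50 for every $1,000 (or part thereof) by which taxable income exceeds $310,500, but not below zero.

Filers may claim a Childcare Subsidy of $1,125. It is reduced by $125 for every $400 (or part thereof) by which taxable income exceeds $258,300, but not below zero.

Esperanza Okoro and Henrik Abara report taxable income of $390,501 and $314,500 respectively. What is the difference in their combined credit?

$2,700

Esperanza ($390,501): Commuter Credit: income exceeds $310,500 by $80,001 → 81 increments × $50 = $4,050 ≥ base, so the credit is $0. Childcare Subsidy: income exceeds $258,300 by $132,201 → 331 increments × $125 = $41,375 ≥ base, so the credit is $0. total $0 + $0 = $0
Henrik ($314,500): Commuter Credit: income exceeds $310,500 by $4,000, which is 4 full-or-partial $1,000 increments; reduction = 4 × $50 = $200, leaving $2,700. Childcare Subsidy: income exceeds $258,300 by $56,200 → 141 increments × $125 = $17,625 ≥ base, so the credit is $0. total $2,700 + $0 = $2,700
Difference: |$0 − $2,700| = $2,700.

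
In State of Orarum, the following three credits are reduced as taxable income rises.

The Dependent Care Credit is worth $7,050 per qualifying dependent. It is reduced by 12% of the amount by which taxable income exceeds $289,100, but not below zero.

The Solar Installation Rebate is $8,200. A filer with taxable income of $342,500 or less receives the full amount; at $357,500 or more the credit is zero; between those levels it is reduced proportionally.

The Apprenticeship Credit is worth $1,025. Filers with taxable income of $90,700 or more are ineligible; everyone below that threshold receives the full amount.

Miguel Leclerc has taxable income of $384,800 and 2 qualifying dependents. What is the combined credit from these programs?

Dependent Care Credit: base = 2 × $7,050 = $14,100. 12% of the $95,700 excess over $289,100 is $11,484; credit = $14,100 − $11,484 = $2,616.
Solar Installation Rebate: $384,800 is at or above $357,500, so the credit is $0.
Apprenticeship Credit: $384,800 meets or exceeds the $90,700 cutoff, so the credit is $0.
Total: $2,616 + $0 + $0 = $2,616.

$2,616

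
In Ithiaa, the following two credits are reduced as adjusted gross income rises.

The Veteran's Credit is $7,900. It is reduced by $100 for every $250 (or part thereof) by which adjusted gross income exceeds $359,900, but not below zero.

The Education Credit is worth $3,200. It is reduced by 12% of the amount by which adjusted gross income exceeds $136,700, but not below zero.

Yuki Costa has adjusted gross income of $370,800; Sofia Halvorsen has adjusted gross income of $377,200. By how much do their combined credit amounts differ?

$2,600

Yuki ($370,800): Veteran's Credit: income exceeds $359,900 by $10,900, which is 44 full-or-partial $250 increments; reduction = 44 × $100 = $4,400, leaving $3,500. Education Credit: 12% of the $234,100 excess over $136,700 is $28,092 ≥ base, so the credit is $0. total $3,500 + $0 = $3,500
Sofia ($377,200): Veteran's Credit: income exceeds $359,900 by $17,300, which is 70 full-or-partial $250 increments; reduction = 70 × $100 = $7,000, leaving $900. Education Credit: 12% of the $240,500 excess over $136,700 is $28,860 ≥ base, so the credit is $0. total $900 + $0 = $900
Difference: |$3,500 − $900| = $2,600.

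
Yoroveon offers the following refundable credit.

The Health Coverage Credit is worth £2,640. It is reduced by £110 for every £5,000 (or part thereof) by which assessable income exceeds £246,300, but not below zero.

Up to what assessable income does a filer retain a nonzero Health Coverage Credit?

£361,300

After 23 increments the reduction is 23 × £110 = £2,530, leaving £110; one more increment wipes it out. Increment 23 ends at excess 23 × £5,000 = £115,000, so the highest qualifying income is £246,300 + £115,000 = £361,300.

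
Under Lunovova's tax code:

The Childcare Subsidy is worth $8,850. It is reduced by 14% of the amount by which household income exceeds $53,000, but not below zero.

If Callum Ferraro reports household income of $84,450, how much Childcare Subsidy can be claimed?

$4,447

Childcare Subsidy: 14% of the $31,450 excess over $53,000 is $4,403; credit = $8,850 − $4,403 = $4,447.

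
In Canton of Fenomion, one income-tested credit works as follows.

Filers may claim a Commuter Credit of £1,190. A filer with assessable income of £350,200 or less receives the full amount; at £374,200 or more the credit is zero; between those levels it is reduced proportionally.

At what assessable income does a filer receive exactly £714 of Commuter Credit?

£714 is 714/1,190 of the full £1,190, so 476/1,190 of the £24,000 range has been used: income = £350,200 + £24,000 × 476/1,190 = £359,800.

£359,800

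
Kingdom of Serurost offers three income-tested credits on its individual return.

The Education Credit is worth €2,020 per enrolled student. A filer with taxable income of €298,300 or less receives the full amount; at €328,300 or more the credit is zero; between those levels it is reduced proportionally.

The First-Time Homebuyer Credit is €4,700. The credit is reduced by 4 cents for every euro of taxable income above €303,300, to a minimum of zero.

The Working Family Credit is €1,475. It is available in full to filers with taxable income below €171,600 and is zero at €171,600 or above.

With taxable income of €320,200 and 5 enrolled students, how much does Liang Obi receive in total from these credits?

Education Credit: base = 5 × €2,020 = €10,100. €320,200 is €21,900 into a €30,000 phase-out range, leaving 8,100/30,000 of the credit: €10,100 × 8,100/30,000 = €2,727.
First-Time Homebuyer Credit: 4% of the €16,900 excess over €303,300 is €676; credit = €4,700 − €676 = €4,024.
Working Family Credit: €320,200 meets or exceeds the €171,600 cutoff, so the credit is €0.
Total: €2,727 + €4,024 + €0 = €6,751.

€6,751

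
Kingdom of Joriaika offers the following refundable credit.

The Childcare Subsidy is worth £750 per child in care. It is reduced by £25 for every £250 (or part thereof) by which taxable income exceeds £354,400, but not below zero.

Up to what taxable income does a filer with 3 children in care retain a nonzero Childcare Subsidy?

Full credit = 3 × £750 = £2,250.
After 89 increments the reduction is 89 × £25 = £2,225, leaving £25; one more increment wipes it out. Increment 89 ends at excess 89 × £250 = £22,250, so the highest qualifying income is £354,400 + £22,250 = £376,650.

£376,650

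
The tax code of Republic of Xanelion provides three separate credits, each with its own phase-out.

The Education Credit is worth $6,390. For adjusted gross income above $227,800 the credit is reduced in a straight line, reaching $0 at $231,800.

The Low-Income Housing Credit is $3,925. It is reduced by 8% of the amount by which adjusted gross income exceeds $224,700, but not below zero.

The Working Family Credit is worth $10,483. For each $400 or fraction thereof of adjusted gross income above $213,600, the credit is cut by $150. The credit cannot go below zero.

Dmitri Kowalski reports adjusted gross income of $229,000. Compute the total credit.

$12,687

Education Credit: $229,000 is $1,200 into a $4,000 phase-out range, leaving 2,800/4,000 of the credit: $6,390 × 2,800/4,000 = $4,473.
Low-Income Housing Credit: 8% of the $4,300 excess over $224,700 is $344; credit = $3,925 − $344 = $3,581.
Working Family Credit: income exceeds $213,600 by $15,400, which is 39 full-or-partial $400 increments; reduction = 39 × $150 = $5,850, leaving $4,633.
Total: $4,473 + $3,581 + $4,633 = $12,687.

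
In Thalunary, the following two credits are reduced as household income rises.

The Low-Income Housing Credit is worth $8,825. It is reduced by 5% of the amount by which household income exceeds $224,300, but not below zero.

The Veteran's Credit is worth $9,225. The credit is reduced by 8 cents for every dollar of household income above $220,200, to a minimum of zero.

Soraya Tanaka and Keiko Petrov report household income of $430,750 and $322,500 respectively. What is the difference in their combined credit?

Soraya ($430,750): Low-Income Housing Credit: 5% of the $206,450 excess over $224,300 is $10,322.50 ≥ base, so the credit is $0. Veteran's Credit: 8% of the $210,550 excess over $220,200 is $16,844 ≥ base, so the credit is $0. total $0 + $0 = $0
Keiko ($322,500): Low-Income Housing Credit: 5% of the $98,200 excess over $224,300 is $4,910; credit = $8,825 − $4,910 = $3,915. Veteran's Credit: 8% of the $102,300 excess over $220,200 is $8,184; credit = $9,225 − $8,184 = $1,041. total $3,915 + $1,041 = $4,956
Difference: |$0 − $4,956| = $4,956.

$4,956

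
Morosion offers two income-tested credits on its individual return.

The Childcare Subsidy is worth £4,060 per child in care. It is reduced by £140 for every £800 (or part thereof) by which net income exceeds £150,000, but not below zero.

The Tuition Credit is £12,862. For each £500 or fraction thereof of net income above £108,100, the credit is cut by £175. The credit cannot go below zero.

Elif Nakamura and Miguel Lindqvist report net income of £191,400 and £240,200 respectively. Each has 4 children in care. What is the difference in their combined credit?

£8,540

Elif (£191,400): Childcare Subsidy: base = 4 × £4,060 = £16,240. income exceeds £150,000 by £41,400, which is 52 full-or-partial £800 increments; reduction = 52 × £140 = £7,280, leaving £8,960. Tuition Credit: income exceeds £108,100 by £83,300 → 167 increments × £175 = £29,225 ≥ base, so the credit is £0. total £8,960 + £0 = £8,960
Miguel (£240,200): Childcare Subsidy: base = 4 × £4,060 = £16,240. income exceeds £150,000 by £90,200, which is 113 full-or-partial £800 increments; reduction = 113 × £140 = £15,820, leaving £420. Tuition Credit: income exceeds £108,100 by £132,100 → 265 increments × £175 = £46,375 ≥ base, so the credit is £0. total £420 + £0 = £420
Difference: |£8,960 − £420| = £8,540.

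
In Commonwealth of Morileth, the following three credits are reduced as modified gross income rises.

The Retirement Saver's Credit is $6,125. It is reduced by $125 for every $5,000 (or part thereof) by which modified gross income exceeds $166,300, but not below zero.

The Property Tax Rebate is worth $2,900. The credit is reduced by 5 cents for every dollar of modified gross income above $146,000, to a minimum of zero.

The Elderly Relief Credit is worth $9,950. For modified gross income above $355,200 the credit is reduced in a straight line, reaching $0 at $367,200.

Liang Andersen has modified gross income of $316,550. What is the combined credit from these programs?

Retirement Saver's Credit: income exceeds $166,300 by $150,250, which is 31 full-or-partial $5,000 increments; reduction = 31 × $125 = $3,875, leaving $2,250.
Property Tax Rebate: 5% of the $170,550 excess over $146,000 is $8,527.50 ≥ base, so the credit is $0.
Elderly Relief Credit: $316,550 is at or below the $355,200 threshold, so the full $9,950 applies.
Total: $2,250 + $0 + $9,950 = $12,200.

$12,200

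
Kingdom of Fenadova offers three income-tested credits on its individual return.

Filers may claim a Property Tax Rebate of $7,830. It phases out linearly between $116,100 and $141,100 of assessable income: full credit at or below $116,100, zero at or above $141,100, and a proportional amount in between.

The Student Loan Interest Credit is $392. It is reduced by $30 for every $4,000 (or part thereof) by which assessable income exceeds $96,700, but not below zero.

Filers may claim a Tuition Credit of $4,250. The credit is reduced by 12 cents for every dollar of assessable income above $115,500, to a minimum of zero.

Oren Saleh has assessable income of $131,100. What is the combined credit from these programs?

Property Tax Rebate: $131,100 is $15,000 into a $25,000 phase-out range, leaving 10,000/25,000 of the credit: $7,830 × 10,000/25,000 = $3,132.
Student Loan Interest Credit: income exceeds $96,700 by $34,400, which is 9 full-or-partial $4,000 increments; reduction = 9 × $30 = $270, leaving $122.
Tuition Credit: 12% of the $15,600 excess over $115,500 is $1,872; credit = $4,250 − $1,872 = $2,378.
Total: $3,132 + $122 + $2,378 = $5,632.

$5,632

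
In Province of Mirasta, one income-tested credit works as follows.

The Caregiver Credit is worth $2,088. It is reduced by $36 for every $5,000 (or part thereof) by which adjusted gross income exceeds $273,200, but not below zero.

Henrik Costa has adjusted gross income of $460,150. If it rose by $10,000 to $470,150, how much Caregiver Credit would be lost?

$72

At $460,150 — income exceeds $273,200 by $186,950, which is 38 full-or-partial $5,000 increments; reduction = 38 × $36 = $1,368, leaving $720.
At $470,150 — income exceeds $273,200 by $196,950, which is 40 full-or-partial $5,000 increments; reduction = 40 × $36 = $1,440, leaving $648.
Lost: $720 − $648 = $72.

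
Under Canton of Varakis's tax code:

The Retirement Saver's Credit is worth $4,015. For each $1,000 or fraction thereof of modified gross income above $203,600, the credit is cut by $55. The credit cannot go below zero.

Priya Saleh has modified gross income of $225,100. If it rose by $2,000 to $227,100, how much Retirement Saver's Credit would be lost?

At $225,100 — income exceeds $203,600 by $21,500, which is 22 full-or-partial $1,000 increments; reduction = 22 × $55 = $1,210, leaving $2,805.
At $227,100 — income exceeds $203,600 by $23,500, which is 24 full-or-partial $1,000 increments; reduction = 24 × $55 = $1,320, leaving $2,695.
Lost: $2,805 − $2,695 = $110.

$110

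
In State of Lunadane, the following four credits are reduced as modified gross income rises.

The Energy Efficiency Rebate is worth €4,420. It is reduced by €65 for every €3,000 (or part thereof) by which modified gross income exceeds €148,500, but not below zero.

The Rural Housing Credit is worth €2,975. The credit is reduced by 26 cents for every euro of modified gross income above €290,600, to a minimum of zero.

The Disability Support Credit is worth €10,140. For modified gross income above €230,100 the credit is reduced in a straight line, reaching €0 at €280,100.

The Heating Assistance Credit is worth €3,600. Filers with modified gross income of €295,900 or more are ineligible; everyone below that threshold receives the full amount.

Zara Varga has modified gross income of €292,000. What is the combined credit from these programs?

€7,511

Energy Efficiency Rebate: income exceeds €148,500 by €143,500, which is 48 full-or-partial €3,000 increments; reduction = 48 × €65 = €3,120, leaving €1,300.
Rural Housing Credit: 26% of the €1,400 excess over €290,600 is €364; credit = €2,975 − €364 = €2,611.
Disability Support Credit: €292,000 is at or above €280,100, so the credit is €0.
Heating Assistance Credit: €292,000 is below the €295,900 cutoff, so the full €3,600 applies.
Total: €1,300 + €2,611 + €0 + €3,600 = €7,511.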